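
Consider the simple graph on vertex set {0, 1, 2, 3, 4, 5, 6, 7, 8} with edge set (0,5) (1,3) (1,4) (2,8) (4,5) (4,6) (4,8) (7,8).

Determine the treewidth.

A width-1 tree decomposition is:
Bags: B1 = {4, 8}  B2 = {7, 8}  B3 = {4, 5}  B4 = {0, 5}  B5 = {1, 4}  B6 = {2, 8}  B7 = {1, 3}  B8 = {4, 6}
Tree: B1–B2, B1–B3, B3–B4, B1–B5, B2–B6, B5–B7, B1–B8
The largest bag has 2 vertices, giving width 1; this decomposition certifies tw(G) ≤ 1. Since G has at least one edge (e.g. 4–8), it is not an edgeless graph, so tw(G) ≥ 1. The upper and lower bounds meet at 1, so that is the treewidth.

1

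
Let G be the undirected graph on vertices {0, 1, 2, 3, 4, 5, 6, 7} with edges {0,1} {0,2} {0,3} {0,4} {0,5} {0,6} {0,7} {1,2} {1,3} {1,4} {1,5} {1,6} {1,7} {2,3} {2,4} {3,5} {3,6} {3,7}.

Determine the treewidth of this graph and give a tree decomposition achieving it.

The largest bag has 4 vertices, giving width 3; this decomposition certifies tw(G) ≤ 3. For the lower bound, the 4 vertices {0, 1, 2, 3} are pairwise adjacent, and any tree decomposition puts a clique entirely inside one bag — forcing width ≥ 3. Combining the bounds, tw(G) = 3.

Treewidth 3.
One such decomposition:
Bags: B1 = {0, 1, 2, 3}  B2 = {0, 1, 3, 6}  B3 = {0, 1, 3, 7}  B4 = {0, 1, 3, 5}  B5 = {0, 1, 2, 4}
Tree: B1–B2, B1–B3, B3–B4, B1–B5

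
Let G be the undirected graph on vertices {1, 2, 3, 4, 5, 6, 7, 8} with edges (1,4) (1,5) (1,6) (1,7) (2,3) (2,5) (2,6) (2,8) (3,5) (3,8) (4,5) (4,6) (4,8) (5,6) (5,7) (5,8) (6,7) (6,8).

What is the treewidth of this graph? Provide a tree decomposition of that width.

Each bag holds 4 vertices, so the decomposition has width 3, which upper-bounds the treewidth. Conversely, {2, 3, 5, 8} is a clique of size 4, and the vertices of any clique must share a bag in every tree decomposition; so some bag has ≥ 4 vertices and tw(G) ≥ 3. Therefore the treewidth is 3.

Treewidth 3.
One such decomposition:
Bags: B1 = {4, 5, 6, 8}  B2 = {1, 4, 5, 6}  B3 = {2, 5, 6, 8}  B4 = {2, 3, 5, 8}  B5 = {1, 5, 6, 7}
Tree: B1–B2, B1–B3, B3–B4, B2–B5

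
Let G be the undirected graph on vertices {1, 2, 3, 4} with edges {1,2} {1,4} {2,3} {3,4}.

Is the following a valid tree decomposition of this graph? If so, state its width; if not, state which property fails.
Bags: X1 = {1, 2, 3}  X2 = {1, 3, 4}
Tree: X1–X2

Yes; width 2.

Every vertex of G appears in some bag (union = {1, 2, 3, 4}); every edge is covered by a bag; and for each vertex v the set of bags containing v is connected in the bag tree. The decomposition is therefore valid. The largest bag has 3 vertices, so the width is 2.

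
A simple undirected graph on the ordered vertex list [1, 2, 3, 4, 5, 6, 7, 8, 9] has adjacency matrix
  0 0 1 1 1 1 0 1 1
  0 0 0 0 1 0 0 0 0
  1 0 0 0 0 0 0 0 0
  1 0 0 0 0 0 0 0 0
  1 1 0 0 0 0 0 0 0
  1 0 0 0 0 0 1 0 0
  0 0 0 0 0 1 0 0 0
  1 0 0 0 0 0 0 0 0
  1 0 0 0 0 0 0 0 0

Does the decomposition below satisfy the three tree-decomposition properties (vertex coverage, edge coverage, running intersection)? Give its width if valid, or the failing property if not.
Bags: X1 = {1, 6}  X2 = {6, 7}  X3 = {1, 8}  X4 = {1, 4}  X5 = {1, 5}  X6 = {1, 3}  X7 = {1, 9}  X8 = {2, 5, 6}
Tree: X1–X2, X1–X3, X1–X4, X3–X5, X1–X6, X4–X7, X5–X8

A tree decomposition must satisfy three properties: every vertex lies in some bag; for every edge, both endpoints lie together in some bag; and for every vertex, the bags containing it form a connected subtree. Here bags containing vertex 6 are not connected in the tree, so the decomposition is invalid.

No — bags containing vertex 6 are not connected in the tree.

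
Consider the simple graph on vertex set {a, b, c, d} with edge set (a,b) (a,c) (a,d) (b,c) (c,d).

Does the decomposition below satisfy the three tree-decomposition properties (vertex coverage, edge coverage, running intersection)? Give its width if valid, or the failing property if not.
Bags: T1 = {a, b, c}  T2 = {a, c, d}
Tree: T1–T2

Yes; width 2.

Vertex coverage: the bags together contain {a, b, c, d}, the full vertex set. Edge coverage: each edge of G has both endpoints in at least one bag. Running intersection: for every vertex, the bags containing it form a connected subtree. All three properties hold, so this is a valid tree decomposition of width max|bag| − 1 = 2, and hence tw(G) ≤ 2.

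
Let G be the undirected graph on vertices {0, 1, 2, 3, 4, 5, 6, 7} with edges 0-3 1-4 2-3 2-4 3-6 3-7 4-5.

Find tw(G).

A width-1 tree decomposition is:
Bags: B1 = {0, 3}  B2 = {2, 3}  B3 = {2, 4}  B4 = {3, 6}  B5 = {3, 7}  B6 = {4, 5}  B7 = {1, 4}
Tree: B1–B2, B2–B3, B2–B4, B1–B5, B3–B6, B3–B7
Every bag has size at most 2, so the width is 2 − 1 = 1 and tw(G) ≤ 1. G has an edge, so its treewidth is at least 1. Therefore the treewidth is 1.

1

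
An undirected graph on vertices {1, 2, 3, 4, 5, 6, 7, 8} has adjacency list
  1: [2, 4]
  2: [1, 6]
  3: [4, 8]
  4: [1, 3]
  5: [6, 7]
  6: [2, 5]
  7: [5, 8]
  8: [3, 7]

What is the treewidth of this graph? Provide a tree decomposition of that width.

Treewidth 2.
One such decomposition:
Bags: B1 = {3, 7, 8}  B2 = {3, 4, 7}  B3 = {1, 4, 7}  B4 = {1, 2, 7}  B5 = {2, 6, 7}  B6 = {5, 6, 7}
Tree: B1–B2, B2–B3, B3–B4, B4–B5, B5–B6

Each bag holds 3 vertices, so the decomposition has width 2, which upper-bounds the treewidth. Since 7–8–3–4–1–2–6–5–7 is a cycle in G, G is not acyclic. Forests are exactly the graphs of treewidth ≤ 1, so tw(G) ≥ 2. Hence tw(G) = 2 exactly.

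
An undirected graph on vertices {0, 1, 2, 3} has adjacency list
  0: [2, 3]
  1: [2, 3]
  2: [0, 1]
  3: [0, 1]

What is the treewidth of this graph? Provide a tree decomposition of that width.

Every bag has size at most 3, so the width is 3 − 1 = 2 and tw(G) ≤ 2. For the lower bound, G contains the cycle 0–2–1–3–0, so G is not a forest; only forests have treewidth ≤ 1, hence tw(G) ≥ 2. Hence tw(G) = 2 exactly.

Treewidth 2.
One such decomposition:
Bags: B1 = {0, 1, 2}  B2 = {0, 1, 3}
Tree: B1–B2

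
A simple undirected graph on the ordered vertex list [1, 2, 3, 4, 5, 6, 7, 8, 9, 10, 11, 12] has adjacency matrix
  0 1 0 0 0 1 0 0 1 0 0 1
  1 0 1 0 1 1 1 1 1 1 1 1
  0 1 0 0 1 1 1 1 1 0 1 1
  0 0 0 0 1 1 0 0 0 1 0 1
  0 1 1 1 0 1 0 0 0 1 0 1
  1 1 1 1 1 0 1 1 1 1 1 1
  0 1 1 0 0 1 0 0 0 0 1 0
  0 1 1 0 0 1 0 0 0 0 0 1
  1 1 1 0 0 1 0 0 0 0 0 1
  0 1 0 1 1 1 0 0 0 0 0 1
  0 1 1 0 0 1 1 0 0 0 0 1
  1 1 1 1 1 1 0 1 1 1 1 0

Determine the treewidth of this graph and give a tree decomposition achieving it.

Treewidth 4.
Bags: B1 = {1, 2, 6, 9, 12}  B2 = {2, 3, 6, 9, 12}  B3 = {2, 3, 5, 6, 12}  B4 = {2, 5, 6, 10, 12}  B5 = {2, 3, 6, 11, 12}  B6 = {2, 3, 6, 7, 11}  B7 = {4, 5, 6, 10, 12}  B8 = {2, 3, 6, 8, 12}
Tree: B1–B2, B2–B3, B3–B4, B3–B5, B5–B6, B4–B7, B3–B8

The largest bag has 5 vertices, giving width 4; this decomposition certifies tw(G) ≤ 4. On the other hand G contains the 5-clique {1, 2, 6, 9, 12}. A clique must lie in a single bag of any decomposition, so no decomposition can have width below 4. Therefore the treewidth is 4.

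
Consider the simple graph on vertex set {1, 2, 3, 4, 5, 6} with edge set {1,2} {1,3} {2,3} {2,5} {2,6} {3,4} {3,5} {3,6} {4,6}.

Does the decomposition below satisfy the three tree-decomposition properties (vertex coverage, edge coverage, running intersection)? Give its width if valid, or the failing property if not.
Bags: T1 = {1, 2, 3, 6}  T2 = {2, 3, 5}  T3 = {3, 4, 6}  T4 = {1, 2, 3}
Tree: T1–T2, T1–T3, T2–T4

No — bags containing vertex 1 are not connected in the tree.

A tree decomposition must satisfy three properties: every vertex lies in some bag; for every edge, both endpoints lie together in some bag; and for every vertex, the bags containing it form a connected subtree. Here bags containing vertex 1 are not connected in the tree, so the decomposition is invalid.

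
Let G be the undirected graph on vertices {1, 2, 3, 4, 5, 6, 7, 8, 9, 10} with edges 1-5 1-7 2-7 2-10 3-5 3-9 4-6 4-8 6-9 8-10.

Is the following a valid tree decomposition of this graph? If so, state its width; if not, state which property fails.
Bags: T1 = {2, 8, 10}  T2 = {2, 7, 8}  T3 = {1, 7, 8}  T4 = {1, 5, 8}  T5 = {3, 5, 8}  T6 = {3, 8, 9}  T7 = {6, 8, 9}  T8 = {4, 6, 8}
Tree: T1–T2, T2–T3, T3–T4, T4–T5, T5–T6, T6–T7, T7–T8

Yes; width 2.

Vertex coverage: the bags together contain {1, 2, 3, 4, 5, 6, 7, 8, 9, 10}, the full vertex set. Edge coverage: each edge of G has both endpoints in at least one bag. Running intersection: for every vertex, the bags containing it form a connected subtree. All three properties hold, so this is a valid tree decomposition of width max|bag| − 1 = 2, and hence tw(G) ≤ 2.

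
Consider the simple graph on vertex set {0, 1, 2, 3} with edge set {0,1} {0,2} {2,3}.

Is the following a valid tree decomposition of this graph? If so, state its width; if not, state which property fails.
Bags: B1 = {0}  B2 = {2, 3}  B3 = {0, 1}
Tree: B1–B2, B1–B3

A tree decomposition must satisfy three properties: every vertex lies in some bag; for every edge, both endpoints lie together in some bag; and for every vertex, the bags containing it form a connected subtree. Here edge (2,0) lies in no bag, so the decomposition is invalid.

No — edge (2,0) lies in no bag.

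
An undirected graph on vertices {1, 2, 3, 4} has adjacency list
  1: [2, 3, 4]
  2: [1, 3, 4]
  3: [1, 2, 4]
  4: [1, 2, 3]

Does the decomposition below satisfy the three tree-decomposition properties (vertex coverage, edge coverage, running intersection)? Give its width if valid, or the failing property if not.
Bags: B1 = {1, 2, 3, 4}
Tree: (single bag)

Yes; width 3.

Vertex coverage: the bags together contain {1, 2, 3, 4}, the full vertex set. Edge coverage: each edge of G has both endpoints in at least one bag. Running intersection: for every vertex, the bags containing it form a connected subtree. All three properties hold, so this is a valid tree decomposition of width max|bag| − 1 = 3, and hence tw(G) ≤ 3.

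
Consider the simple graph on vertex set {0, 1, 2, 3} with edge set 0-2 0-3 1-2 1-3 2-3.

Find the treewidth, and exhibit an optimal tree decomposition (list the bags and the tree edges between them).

Treewidth 2.
One such decomposition:
Bags: B1 = {0, 2, 3}  B2 = {1, 2, 3}
Tree: B1–B2

Each bag holds 3 vertices, so the decomposition has width 2, which upper-bounds the treewidth. On the other hand G contains the 3-clique {0, 2, 3}. A clique must lie in a single bag of any decomposition, so no decomposition can have width below 2. Combining the bounds, tw(G) = 2.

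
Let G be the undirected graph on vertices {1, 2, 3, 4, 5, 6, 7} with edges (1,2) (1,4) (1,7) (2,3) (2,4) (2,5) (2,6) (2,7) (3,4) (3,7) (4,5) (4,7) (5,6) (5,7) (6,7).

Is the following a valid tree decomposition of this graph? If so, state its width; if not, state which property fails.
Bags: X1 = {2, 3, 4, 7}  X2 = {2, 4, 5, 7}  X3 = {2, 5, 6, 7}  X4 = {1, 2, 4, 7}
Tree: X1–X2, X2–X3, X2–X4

Vertex coverage: the bags together contain {1, 2, 3, 4, 5, 6, 7}, the full vertex set. Edge coverage: each edge of G has both endpoints in at least one bag. Running intersection: for every vertex, the bags containing it form a connected subtree. All three properties hold, so this is a valid tree decomposition of width max|bag| − 1 = 3, and hence tw(G) ≤ 3.

Yes; width 3.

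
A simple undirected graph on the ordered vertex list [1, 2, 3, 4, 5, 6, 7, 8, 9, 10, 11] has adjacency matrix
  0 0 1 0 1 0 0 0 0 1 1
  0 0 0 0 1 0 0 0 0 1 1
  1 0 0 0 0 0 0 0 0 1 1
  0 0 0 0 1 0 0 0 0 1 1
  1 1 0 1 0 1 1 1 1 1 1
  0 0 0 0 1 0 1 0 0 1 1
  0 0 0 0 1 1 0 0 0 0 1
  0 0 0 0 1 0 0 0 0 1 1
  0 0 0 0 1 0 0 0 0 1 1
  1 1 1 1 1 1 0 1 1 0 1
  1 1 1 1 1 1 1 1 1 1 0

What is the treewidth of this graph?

3

A width-3 tree decomposition is:
Bags: B1 = {1, 3, 10, 11}  B2 = {1, 5, 10, 11}  B3 = {5, 8, 10, 11}  B4 = {5, 6, 10, 11}  B5 = {2, 5, 10, 11}  B6 = {5, 9, 10, 11}  B7 = {5, 6, 7, 11}  B8 = {4, 5, 10, 11}
Tree: B1–B2, B2–B3, B3–B4, B3–B5, B5–B6, B4–B7, B3–B8
Every bag has size at most 4, so the width is 4 − 1 = 3 and tw(G) ≤ 3. On the other hand G contains the 4-clique {1, 3, 10, 11}. A clique must lie in a single bag of any decomposition, so no decomposition can have width below 3. Therefore the treewidth is 3.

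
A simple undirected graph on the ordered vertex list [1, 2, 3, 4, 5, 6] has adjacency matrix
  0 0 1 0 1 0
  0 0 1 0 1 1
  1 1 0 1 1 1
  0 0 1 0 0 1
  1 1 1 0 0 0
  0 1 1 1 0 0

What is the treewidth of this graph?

A width-2 tree decomposition is:
Bags: B1 = {2, 3, 5}  B2 = {2, 3, 6}  B3 = {3, 4, 6}  B4 = {1, 3, 5}
Tree: B1–B2, B2–B3, B1–B4
Every bag has size at most 3, so the width is 3 − 1 = 2 and tw(G) ≤ 2. On the other hand G contains the 3-clique {1, 3, 5}. A clique must lie in a single bag of any decomposition, so no decomposition can have width below 2. Hence tw(G) = 2 exactly.

2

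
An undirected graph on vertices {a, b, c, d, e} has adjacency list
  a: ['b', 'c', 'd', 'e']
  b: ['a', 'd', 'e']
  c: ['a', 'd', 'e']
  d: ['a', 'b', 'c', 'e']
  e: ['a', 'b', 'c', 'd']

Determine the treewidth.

A width-3 tree decomposition is:
Bags: B1 = {a, c, d, e}  B2 = {a, b, d, e}
Tree: B1–B2
Each bag holds 4 vertices, so the decomposition has width 3, which upper-bounds the treewidth. On the other hand G contains the 4-clique {a, c, d, e}. A clique must lie in a single bag of any decomposition, so no decomposition can have width below 3. Therefore the treewidth is 3.

3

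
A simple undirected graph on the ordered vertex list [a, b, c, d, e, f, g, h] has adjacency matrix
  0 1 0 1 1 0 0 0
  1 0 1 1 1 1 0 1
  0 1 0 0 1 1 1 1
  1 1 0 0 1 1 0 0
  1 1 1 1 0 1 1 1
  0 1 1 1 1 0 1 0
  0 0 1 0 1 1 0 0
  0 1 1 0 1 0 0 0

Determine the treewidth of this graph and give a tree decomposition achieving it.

Treewidth 3.
One optimal decomposition is:
Bags: B1 = {b, c, e, f}  B2 = {b, d, e, f}  B3 = {a, b, d, e}  B4 = {c, e, f, g}  B5 = {b, c, e, h}
Tree: B1–B2, B2–B3, B1–B4, B1–B5

The largest bag has 4 vertices, giving width 3; this decomposition certifies tw(G) ≤ 3. Conversely, {c, e, f, g} is a clique of size 4, and the vertices of any clique must share a bag in every tree decomposition; so some bag has ≥ 4 vertices and tw(G) ≥ 3. Hence tw(G) = 3 exactly.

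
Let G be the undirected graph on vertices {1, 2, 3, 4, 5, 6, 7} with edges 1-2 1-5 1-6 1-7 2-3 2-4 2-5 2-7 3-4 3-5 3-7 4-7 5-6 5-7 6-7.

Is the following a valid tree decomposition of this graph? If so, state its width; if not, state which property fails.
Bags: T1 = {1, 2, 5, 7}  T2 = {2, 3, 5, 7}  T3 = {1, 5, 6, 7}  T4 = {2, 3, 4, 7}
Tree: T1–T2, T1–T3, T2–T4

Checking the three conditions: (i) the bags cover all of {1, 2, 3, 4, 5, 6, 7}; (ii) for each edge, some bag contains both endpoints; (iii) the bags containing any fixed vertex form a subtree. All hold, so the decomposition is valid with width 4 − 1 = 3.

Yes; width 3.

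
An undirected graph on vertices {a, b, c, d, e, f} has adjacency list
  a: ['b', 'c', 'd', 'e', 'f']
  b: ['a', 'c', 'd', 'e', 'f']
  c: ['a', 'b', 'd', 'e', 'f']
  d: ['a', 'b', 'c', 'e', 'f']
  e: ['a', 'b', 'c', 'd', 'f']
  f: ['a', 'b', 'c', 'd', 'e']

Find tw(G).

5

A width-5 tree decomposition is:
Bags: B1 = {a, b, c, d, e, f}
Tree: (single bag)
With just one bag of size 6, the width is 6 − 1 = 5, so tw(G) ≤ 5. For the lower bound, the 6 vertices {a, b, c, d, e, f} are pairwise adjacent, and any tree decomposition puts a clique entirely inside one bag — forcing width ≥ 5. The upper and lower bounds meet at 5, so that is the treewidth.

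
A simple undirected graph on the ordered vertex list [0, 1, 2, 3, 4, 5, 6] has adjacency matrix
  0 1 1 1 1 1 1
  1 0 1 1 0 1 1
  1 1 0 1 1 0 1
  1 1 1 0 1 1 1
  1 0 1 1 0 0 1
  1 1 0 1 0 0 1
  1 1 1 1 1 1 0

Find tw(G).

4

A width-4 tree decomposition is:
Bags: B1 = {0, 2, 3, 4, 6}  B2 = {0, 1, 2, 3, 6}  B3 = {0, 1, 3, 5, 6}
Tree: B1–B2, B2–B3
Every bag has size at most 5, so the width is 5 − 1 = 4 and tw(G) ≤ 4. Conversely, {0, 1, 2, 3, 6} is a clique of size 5, and the vertices of any clique must share a bag in every tree decomposition; so some bag has ≥ 5 vertices and tw(G) ≥ 4. The upper and lower bounds meet at 4, so that is the treewidth.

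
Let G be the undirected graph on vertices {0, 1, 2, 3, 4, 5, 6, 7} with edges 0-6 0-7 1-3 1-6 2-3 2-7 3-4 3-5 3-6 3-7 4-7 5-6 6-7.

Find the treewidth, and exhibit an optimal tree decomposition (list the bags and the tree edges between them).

Treewidth 2.
Bags: B1 = {3, 6, 7}  B2 = {3, 4, 7}  B3 = {1, 3, 6}  B4 = {2, 3, 7}  B5 = {0, 6, 7}  B6 = {3, 5, 6}
Tree: B1–B2, B1–B3, B1–B4, B1–B5, B3–B6

The largest bag has 3 vertices, giving width 2; this decomposition certifies tw(G) ≤ 2. Conversely, {0, 6, 7} is a clique of size 3, and the vertices of any clique must share a bag in every tree decomposition; so some bag has ≥ 3 vertices and tw(G) ≥ 2. Hence tw(G) = 2 exactly.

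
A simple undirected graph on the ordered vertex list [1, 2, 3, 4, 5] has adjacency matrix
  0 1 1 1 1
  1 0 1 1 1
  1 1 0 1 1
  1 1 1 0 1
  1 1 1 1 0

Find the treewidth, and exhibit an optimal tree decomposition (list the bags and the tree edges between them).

With just one bag of size 5, the width is 5 − 1 = 4, so tw(G) ≤ 4. For the lower bound, the 5 vertices {1, 2, 3, 4, 5} are pairwise adjacent, and any tree decomposition puts a clique entirely inside one bag — forcing width ≥ 4. The upper and lower bounds meet at 4, so that is the treewidth.

Treewidth 4.
Bags: B1 = {1, 2, 3, 4, 5}
Tree: (single bag)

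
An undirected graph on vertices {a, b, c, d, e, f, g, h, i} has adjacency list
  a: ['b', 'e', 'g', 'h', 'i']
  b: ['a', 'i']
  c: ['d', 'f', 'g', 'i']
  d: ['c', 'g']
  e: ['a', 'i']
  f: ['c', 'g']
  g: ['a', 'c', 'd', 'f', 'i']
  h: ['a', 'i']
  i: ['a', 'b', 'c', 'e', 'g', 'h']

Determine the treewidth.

2

A width-2 tree decomposition is:
Bags: B1 = {a, g, i}  B2 = {c, g, i}  B3 = {a, b, i}  B4 = {c, f, g}  B5 = {c, d, g}  B6 = {a, h, i}  B7 = {a, e, i}
Tree: B1–B2, B1–B3, B2–B4, B4–B5, B3–B6, B6–B7
Every bag has size at most 3, so the width is 3 − 1 = 2 and tw(G) ≤ 2. On the other hand G contains the 3-clique {c, d, g}. A clique must lie in a single bag of any decomposition, so no decomposition can have width below 2. Combining the bounds, tw(G) = 2.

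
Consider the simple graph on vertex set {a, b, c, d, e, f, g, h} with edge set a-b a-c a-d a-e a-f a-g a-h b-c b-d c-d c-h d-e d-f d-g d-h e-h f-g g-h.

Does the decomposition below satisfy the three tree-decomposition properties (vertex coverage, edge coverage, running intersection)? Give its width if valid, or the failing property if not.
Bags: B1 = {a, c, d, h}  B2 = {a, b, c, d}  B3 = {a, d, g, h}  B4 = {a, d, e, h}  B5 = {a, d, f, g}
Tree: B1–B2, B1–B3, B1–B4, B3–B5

Every vertex of G appears in some bag (union = {a, b, c, d, e, f, g, h}); every edge is covered by a bag; and for each vertex v the set of bags containing v is connected in the bag tree. The decomposition is therefore valid. The largest bag has 4 vertices, so the width is 3.

Yes; width 3.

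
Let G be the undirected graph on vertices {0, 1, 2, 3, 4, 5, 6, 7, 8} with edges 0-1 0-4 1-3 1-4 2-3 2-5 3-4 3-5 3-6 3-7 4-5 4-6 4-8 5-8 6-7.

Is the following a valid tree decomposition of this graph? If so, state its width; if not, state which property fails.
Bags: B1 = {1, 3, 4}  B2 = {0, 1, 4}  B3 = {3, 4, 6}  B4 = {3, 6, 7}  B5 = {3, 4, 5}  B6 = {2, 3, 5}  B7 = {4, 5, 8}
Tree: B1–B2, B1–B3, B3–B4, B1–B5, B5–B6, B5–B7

Yes; width 2.

Vertex coverage: the bags together contain {0, 1, 2, 3, 4, 5, 6, 7, 8}, the full vertex set. Edge coverage: each edge of G has both endpoints in at least one bag. Running intersection: for every vertex, the bags containing it form a connected subtree. All three properties hold, so this is a valid tree decomposition of width max|bag| − 1 = 2, and hence tw(G) ≤ 2.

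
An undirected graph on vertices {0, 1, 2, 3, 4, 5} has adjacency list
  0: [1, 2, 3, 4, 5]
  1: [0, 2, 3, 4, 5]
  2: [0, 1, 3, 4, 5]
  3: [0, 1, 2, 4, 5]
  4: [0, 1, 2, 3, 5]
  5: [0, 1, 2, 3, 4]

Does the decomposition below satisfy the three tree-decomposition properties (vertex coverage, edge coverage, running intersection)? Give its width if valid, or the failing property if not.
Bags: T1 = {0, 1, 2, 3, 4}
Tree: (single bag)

A tree decomposition must satisfy three properties: every vertex lies in some bag; for every edge, both endpoints lie together in some bag; and for every vertex, the bags containing it form a connected subtree. Here vertex 5 appears in no bag, so the decomposition is invalid.

No — vertex 5 appears in no bag.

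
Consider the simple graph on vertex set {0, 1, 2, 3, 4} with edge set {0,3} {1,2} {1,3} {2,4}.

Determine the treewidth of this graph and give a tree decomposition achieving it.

Each bag holds 2 vertices, so the decomposition has width 1, which upper-bounds the treewidth. Any graph with an edge has treewidth ≥ 1, and G has the edge 0–3. Therefore the treewidth is 1.

Treewidth 1.
One optimal decomposition is:
Bags: B1 = {0, 3}  B2 = {1, 3}  B3 = {1, 2}  B4 = {2, 4}
Tree: B1–B2, B2–B3, B3–B4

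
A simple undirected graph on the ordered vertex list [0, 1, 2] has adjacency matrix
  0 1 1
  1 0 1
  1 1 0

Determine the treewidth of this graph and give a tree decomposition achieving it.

A single bag containing all 3 vertices is trivially a valid decomposition of width 2. On the other hand G contains the 3-clique {0, 1, 2}. A clique must lie in a single bag of any decomposition, so no decomposition can have width below 2. Therefore the treewidth is 2.

Treewidth 2.
One optimal decomposition is:
Bags: B1 = {0, 1, 2}
Tree: (single bag)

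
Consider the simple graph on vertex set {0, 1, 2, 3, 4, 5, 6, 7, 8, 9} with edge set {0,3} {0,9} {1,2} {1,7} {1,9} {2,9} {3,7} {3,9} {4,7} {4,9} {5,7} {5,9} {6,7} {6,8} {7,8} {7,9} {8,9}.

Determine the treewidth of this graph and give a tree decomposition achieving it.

Each bag holds 3 vertices, so the decomposition has width 2, which upper-bounds the treewidth. For the lower bound, the 3 vertices {0, 3, 9} are pairwise adjacent, and any tree decomposition puts a clique entirely inside one bag — forcing width ≥ 2. Combining the bounds, tw(G) = 2.

Treewidth 2.
One such decomposition:
Bags: B1 = {1, 7, 9}  B2 = {7, 8, 9}  B3 = {3, 7, 9}  B4 = {5, 7, 9}  B5 = {4, 7, 9}  B6 = {0, 3, 9}  B7 = {6, 7, 8}  B8 = {1, 2, 9}
Tree: B1–B2, B1–B3, B1–B4, B3–B5, B3–B6, B2–B7, B1–B8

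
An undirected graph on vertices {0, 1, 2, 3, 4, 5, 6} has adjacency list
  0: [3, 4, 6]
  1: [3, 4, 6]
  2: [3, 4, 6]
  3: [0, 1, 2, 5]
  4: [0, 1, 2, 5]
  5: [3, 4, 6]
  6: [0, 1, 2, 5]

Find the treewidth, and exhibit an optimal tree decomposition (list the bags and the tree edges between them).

Each bag holds 4 vertices, so the decomposition has width 3, which upper-bounds the treewidth. For the lower bound: the 4 vertex sets {3,5}, {0,4}, {6}, {2} are disjoint, each induces a connected subgraph, and every pair is joined by at least one edge of G. Contracting each set to a single vertex therefore yields K_{4} as a minor, and since treewidth is minor-monotone, tw(G) ≥ tw(K_{4}) = 3. The upper and lower bounds meet at 3, so that is the treewidth.

Treewidth 3.
One optimal decomposition is:
Bags: B1 = {3, 4, 5, 6}  B2 = {0, 3, 4, 6}  B3 = {2, 3, 4, 6}  B4 = {1, 3, 4, 6}
Tree: B1–B2, B2–B3, B3–B4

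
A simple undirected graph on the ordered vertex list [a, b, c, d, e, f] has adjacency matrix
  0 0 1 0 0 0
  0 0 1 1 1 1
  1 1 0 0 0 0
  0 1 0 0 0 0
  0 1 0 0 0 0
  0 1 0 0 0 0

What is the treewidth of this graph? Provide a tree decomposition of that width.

Each bag holds 2 vertices, so the decomposition has width 1, which upper-bounds the treewidth. G has an edge, so its treewidth is at least 1. The upper and lower bounds meet at 1, so that is the treewidth.

Treewidth 1.
One such decomposition:
Bags: B1 = {b, f}  B2 = {b, e}  B3 = {b, d}  B4 = {b, c}  B5 = {a, c}
Tree: B1–B2, B1–B3, B2–B4, B4–B5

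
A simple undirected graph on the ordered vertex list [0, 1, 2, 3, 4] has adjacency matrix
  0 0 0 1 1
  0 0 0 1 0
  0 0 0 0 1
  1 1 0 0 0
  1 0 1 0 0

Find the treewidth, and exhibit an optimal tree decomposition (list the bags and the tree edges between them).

Treewidth 1.
Bags: B1 = {2, 4}  B2 = {0, 4}  B3 = {0, 3}  B4 = {1, 3}
Tree: B1–B2, B2–B3, B3–B4

Each bag holds 2 vertices, so the decomposition has width 1, which upper-bounds the treewidth. Since G has at least one edge (e.g. 2–4), it is not an edgeless graph, so tw(G) ≥ 1. Therefore the treewidth is 1.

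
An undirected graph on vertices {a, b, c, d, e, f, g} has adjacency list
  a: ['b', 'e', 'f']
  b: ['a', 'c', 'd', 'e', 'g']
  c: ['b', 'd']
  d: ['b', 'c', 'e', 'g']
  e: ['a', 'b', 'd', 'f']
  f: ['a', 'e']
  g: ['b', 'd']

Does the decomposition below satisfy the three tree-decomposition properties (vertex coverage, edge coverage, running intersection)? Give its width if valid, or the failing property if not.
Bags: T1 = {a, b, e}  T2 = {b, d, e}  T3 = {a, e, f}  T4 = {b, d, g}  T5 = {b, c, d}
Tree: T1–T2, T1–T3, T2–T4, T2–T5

Every vertex of G appears in some bag (union = {a, b, c, d, e, f, g}); every edge is covered by a bag; and for each vertex v the set of bags containing v is connected in the bag tree. The decomposition is therefore valid. The largest bag has 3 vertices, so the width is 2.

Yes; width 2.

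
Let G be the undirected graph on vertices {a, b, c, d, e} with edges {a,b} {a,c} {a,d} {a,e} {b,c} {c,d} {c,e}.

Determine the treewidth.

2

A width-2 tree decomposition is:
Bags: B1 = {a, c, d}  B2 = {a, b, c}  B3 = {a, c, e}
Tree: B1–B2, B2–B3
Each bag holds 3 vertices, so the decomposition has width 2, which upper-bounds the treewidth. On the other hand G contains the 3-clique {a, c, d}. A clique must lie in a single bag of any decomposition, so no decomposition can have width below 2. Therefore the treewidth is 2.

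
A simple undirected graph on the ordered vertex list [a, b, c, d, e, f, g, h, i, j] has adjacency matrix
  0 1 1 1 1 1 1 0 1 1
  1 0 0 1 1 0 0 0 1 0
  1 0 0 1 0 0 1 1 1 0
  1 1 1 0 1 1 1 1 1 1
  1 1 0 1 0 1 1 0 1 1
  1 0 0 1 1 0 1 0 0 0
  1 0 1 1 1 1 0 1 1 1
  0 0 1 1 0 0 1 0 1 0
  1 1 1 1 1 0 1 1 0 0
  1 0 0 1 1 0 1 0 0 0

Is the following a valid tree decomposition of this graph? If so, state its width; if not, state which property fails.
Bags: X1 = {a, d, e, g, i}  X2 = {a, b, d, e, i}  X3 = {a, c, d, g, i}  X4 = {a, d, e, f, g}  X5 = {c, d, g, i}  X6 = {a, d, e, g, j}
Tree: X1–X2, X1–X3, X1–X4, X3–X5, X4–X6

A tree decomposition must satisfy three properties: every vertex lies in some bag; for every edge, both endpoints lie together in some bag; and for every vertex, the bags containing it form a connected subtree. Here vertex h appears in no bag, so the decomposition is invalid.

No — vertex h appears in no bag.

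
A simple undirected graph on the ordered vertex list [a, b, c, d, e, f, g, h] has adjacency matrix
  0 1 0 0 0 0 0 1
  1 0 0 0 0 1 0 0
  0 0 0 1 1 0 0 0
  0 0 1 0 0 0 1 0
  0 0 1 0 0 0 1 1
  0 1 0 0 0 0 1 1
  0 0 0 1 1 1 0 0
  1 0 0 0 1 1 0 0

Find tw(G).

2

A width-2 tree decomposition is:
Bags: B1 = {c, d, g}  B2 = {c, e, g}  B3 = {e, f, g}  B4 = {e, f, h}  B5 = {b, f, h}  B6 = {a, b, h}
Tree: B1–B2, B2–B3, B3–B4, B4–B5, B5–B6
The largest bag has 3 vertices, giving width 2; this decomposition certifies tw(G) ≤ 2. For the lower bound, G contains the cycle d–c–e–g–d, so G is not a forest; only forests have treewidth ≤ 1, hence tw(G) ≥ 2. The upper and lower bounds meet at 2, so that is the treewidth.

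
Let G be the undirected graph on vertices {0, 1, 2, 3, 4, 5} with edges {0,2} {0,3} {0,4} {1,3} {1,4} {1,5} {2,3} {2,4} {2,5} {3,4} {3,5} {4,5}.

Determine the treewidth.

A width-3 tree decomposition is:
Bags: B1 = {2, 3, 4, 5}  B2 = {0, 2, 3, 4}  B3 = {1, 3, 4, 5}
Tree: B1–B2, B1–B3
The largest bag has 4 vertices, giving width 3; this decomposition certifies tw(G) ≤ 3. For the lower bound, the 4 vertices {1, 3, 4, 5} are pairwise adjacent, and any tree decomposition puts a clique entirely inside one bag — forcing width ≥ 3. Therefore the treewidth is 3.

3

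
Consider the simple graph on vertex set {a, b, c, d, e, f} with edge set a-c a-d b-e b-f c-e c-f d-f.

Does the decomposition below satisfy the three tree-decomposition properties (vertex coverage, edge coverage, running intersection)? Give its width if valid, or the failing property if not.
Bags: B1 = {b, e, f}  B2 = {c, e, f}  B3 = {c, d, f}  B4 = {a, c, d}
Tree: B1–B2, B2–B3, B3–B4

Yes; width 2.

Every vertex of G appears in some bag (union = {a, b, c, d, e, f}); every edge is covered by a bag; and for each vertex v the set of bags containing v is connected in the bag tree. The decomposition is therefore valid. The largest bag has 3 vertices, so the width is 2.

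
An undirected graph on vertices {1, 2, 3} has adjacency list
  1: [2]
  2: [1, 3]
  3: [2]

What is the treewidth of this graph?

A width-1 tree decomposition is:
Bags: B1 = {2, 3}  B2 = {1, 2}
Tree: B1–B2
The largest bag has 2 vertices, giving width 1; this decomposition certifies tw(G) ≤ 1. Any graph with an edge has treewidth ≥ 1, and G has the edge 3–2. Combining the bounds, tw(G) = 1.

1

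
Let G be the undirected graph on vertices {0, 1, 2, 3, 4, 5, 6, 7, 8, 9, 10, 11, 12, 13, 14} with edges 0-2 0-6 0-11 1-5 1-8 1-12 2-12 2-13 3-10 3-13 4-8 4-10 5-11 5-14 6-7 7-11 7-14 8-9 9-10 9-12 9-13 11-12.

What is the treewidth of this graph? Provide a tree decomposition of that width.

Treewidth 3.
One such decomposition:
Bags: B1 = {3, 4, 8, 10}  B2 = {3, 8, 9, 10}  B3 = {3, 8, 9, 13}  B4 = {1, 8, 9, 13}  B5 = {1, 9, 12, 13}  B6 = {1, 2, 12, 13}  B7 = {1, 2, 5, 12}  B8 = {2, 5, 11, 12}  B9 = {0, 2, 5, 11}  B10 = {0, 5, 11, 14}  B11 = {0, 7, 11, 14}  B12 = {0, 6, 7, 14}
Tree: B1–B2, B2–B3, B3–B4, B4–B5, B5–B6, B6–B7, B7–B8, B8–B9, B9–B10, B10–B11, B11–B12

Every bag has size at most 4, so the width is 4 − 1 = 3 and tw(G) ≤ 3. For the lower bound: the 4 vertex sets {3,4,10}, {8}, {9}, {1,2,12,13} are disjoint, each induces a connected subgraph, and every pair is joined by at least one edge of G. Contracting each set to a single vertex therefore yields K_{4} as a minor, and since treewidth is minor-monotone, tw(G) ≥ tw(K_{4}) = 3. Therefore the treewidth is 3.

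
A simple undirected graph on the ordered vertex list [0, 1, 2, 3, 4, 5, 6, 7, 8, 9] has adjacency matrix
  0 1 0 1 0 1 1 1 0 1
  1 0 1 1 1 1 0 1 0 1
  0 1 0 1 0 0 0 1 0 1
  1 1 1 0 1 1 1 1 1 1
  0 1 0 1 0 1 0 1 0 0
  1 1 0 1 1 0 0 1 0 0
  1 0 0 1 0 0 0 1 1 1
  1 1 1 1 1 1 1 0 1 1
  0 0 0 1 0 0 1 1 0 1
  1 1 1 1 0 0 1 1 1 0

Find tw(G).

A width-4 tree decomposition is:
Bags: B1 = {0, 1, 3, 7, 9}  B2 = {0, 1, 3, 5, 7}  B3 = {1, 2, 3, 7, 9}  B4 = {0, 3, 6, 7, 9}  B5 = {1, 3, 4, 5, 7}  B6 = {3, 6, 7, 8, 9}
Tree: B1–B2, B1–B3, B1–B4, B2–B5, B4–B6
Every bag has size at most 5, so the width is 5 − 1 = 4 and tw(G) ≤ 4. For the lower bound, the 5 vertices {3, 6, 7, 8, 9} are pairwise adjacent, and any tree decomposition puts a clique entirely inside one bag — forcing width ≥ 4. The upper and lower bounds meet at 4, so that is the treewidth.

4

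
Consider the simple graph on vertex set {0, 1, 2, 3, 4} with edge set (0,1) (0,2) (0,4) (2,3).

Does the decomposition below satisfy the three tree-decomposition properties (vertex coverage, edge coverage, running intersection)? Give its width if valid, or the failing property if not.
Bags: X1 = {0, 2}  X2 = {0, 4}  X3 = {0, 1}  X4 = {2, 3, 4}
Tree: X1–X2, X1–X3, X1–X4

No — bags containing vertex 4 are not connected in the tree.

A tree decomposition must satisfy three properties: every vertex lies in some bag; for every edge, both endpoints lie together in some bag; and for every vertex, the bags containing it form a connected subtree. Here bags containing vertex 4 are not connected in the tree, so the decomposition is invalid.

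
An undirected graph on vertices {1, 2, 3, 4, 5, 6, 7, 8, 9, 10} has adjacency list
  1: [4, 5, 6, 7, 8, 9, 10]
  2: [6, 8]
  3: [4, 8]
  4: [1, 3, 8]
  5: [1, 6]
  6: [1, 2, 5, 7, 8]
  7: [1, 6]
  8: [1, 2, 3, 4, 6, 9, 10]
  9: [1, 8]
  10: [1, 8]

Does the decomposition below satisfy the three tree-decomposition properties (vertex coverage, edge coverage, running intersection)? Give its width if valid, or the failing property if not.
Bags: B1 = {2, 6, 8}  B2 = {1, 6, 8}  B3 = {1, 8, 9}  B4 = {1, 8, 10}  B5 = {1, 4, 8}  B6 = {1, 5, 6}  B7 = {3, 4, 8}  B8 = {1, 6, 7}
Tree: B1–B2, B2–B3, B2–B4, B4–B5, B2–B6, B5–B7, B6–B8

Yes; width 2.

Vertex coverage: the bags together contain {1, 2, 3, 4, 5, 6, 7, 8, 9, 10}, the full vertex set. Edge coverage: each edge of G has both endpoints in at least one bag. Running intersection: for every vertex, the bags containing it form a connected subtree. All three properties hold, so this is a valid tree decomposition of width max|bag| − 1 = 2, and hence tw(G) ≤ 2.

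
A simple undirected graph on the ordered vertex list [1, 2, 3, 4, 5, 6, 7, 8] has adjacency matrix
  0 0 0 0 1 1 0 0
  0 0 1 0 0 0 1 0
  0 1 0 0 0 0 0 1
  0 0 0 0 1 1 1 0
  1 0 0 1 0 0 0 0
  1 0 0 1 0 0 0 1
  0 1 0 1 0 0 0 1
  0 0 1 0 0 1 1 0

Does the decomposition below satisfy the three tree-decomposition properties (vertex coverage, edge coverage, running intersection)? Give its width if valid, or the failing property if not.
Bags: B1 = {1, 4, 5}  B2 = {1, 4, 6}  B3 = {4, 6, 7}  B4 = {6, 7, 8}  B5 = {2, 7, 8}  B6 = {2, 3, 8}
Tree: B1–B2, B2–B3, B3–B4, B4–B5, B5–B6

Every vertex of G appears in some bag (union = {1, 2, 3, 4, 5, 6, 7, 8}); every edge is covered by a bag; and for each vertex v the set of bags containing v is connected in the bag tree. The decomposition is therefore valid. The largest bag has 3 vertices, so the width is 2.

Yes; width 2.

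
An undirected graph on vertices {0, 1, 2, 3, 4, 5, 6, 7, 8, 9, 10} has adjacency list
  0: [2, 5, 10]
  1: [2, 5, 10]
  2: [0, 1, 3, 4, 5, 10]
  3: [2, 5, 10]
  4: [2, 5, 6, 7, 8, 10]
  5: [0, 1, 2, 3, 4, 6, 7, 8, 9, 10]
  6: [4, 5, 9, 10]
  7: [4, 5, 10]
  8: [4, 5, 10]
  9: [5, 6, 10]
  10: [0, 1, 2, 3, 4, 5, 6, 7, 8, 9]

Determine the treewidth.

3

A width-3 tree decomposition is:
Bags: B1 = {2, 4, 5, 10}  B2 = {4, 5, 6, 10}  B3 = {1, 2, 5, 10}  B4 = {2, 3, 5, 10}  B5 = {5, 6, 9, 10}  B6 = {0, 2, 5, 10}  B7 = {4, 5, 7, 10}  B8 = {4, 5, 8, 10}
Tree: B1–B2, B1–B3, B3–B4, B2–B5, B1–B6, B1–B7, B1–B8
Each bag holds 4 vertices, so the decomposition has width 3, which upper-bounds the treewidth. For the lower bound, the 4 vertices {0, 2, 5, 10} are pairwise adjacent, and any tree decomposition puts a clique entirely inside one bag — forcing width ≥ 3. Hence tw(G) = 3 exactly.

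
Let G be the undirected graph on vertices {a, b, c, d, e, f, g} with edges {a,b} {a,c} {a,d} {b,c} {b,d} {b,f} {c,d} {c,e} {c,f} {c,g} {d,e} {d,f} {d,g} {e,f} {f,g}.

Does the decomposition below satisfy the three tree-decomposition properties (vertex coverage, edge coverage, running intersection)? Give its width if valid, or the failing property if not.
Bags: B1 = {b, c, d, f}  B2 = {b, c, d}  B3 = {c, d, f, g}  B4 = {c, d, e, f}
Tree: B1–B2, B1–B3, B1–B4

No — vertex a appears in no bag.

A tree decomposition must satisfy three properties: every vertex lies in some bag; for every edge, both endpoints lie together in some bag; and for every vertex, the bags containing it form a connected subtree. Here vertex a appears in no bag, so the decomposition is invalid.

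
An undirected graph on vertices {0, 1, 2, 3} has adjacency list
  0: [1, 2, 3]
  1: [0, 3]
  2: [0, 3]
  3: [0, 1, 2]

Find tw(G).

2

A width-2 tree decomposition is:
Bags: B1 = {0, 1, 3}  B2 = {0, 2, 3}
Tree: B1–B2
Every bag has size at most 3, so the width is 3 − 1 = 2 and tw(G) ≤ 2. On the other hand G contains the 3-clique {0, 1, 3}. A clique must lie in a single bag of any decomposition, so no decomposition can have width below 2. Hence tw(G) = 2 exactly.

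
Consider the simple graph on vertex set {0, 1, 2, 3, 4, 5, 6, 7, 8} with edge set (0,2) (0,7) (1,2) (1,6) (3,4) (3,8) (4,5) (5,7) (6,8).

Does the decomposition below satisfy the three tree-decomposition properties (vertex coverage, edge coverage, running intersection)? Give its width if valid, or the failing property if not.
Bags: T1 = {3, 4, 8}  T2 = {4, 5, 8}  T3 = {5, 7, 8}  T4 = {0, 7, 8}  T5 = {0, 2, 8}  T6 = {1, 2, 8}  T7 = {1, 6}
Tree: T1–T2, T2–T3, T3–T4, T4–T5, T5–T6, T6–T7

No — edge (8,6) lies in no bag.

A tree decomposition must satisfy three properties: every vertex lies in some bag; for every edge, both endpoints lie together in some bag; and for every vertex, the bags containing it form a connected subtree. Here edge (8,6) lies in no bag, so the decomposition is invalid.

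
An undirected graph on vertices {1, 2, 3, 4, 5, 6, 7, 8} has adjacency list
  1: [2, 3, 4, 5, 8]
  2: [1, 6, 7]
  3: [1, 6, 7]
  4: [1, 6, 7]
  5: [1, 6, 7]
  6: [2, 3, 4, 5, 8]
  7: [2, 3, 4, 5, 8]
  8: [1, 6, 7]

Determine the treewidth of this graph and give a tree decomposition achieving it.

Treewidth 3.
One such decomposition:
Bags: B1 = {1, 4, 6, 7}  B2 = {1, 3, 6, 7}  B3 = {1, 5, 6, 7}  B4 = {1, 2, 6, 7}  B5 = {1, 6, 7, 8}
Tree: B1–B2, B2–B3, B3–B4, B4–B5

The largest bag has 4 vertices, giving width 3; this decomposition certifies tw(G) ≤ 3. For the lower bound: the 4 vertex sets {4,7}, {3,6}, {1}, {5} are disjoint, each induces a connected subgraph, and every pair is joined by at least one edge of G. Contracting each set to a single vertex therefore yields K_{4} as a minor, and since treewidth is minor-monotone, tw(G) ≥ tw(K_{4}) = 3. Hence tw(G) = 3 exactly.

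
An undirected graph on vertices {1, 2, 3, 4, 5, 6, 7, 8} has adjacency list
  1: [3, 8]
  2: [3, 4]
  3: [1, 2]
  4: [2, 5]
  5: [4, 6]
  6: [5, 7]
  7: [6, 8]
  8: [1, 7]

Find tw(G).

A width-2 tree decomposition is:
Bags: B1 = {5, 6, 7}  B2 = {5, 7, 8}  B3 = {1, 5, 8}  B4 = {1, 3, 5}  B5 = {2, 3, 5}  B6 = {2, 4, 5}
Tree: B1–B2, B2–B3, B3–B4, B4–B5, B5–B6
Each bag holds 3 vertices, so the decomposition has width 2, which upper-bounds the treewidth. For the lower bound, G contains the cycle 5–6–7–8–1–3–2–4–5, so G is not a forest; only forests have treewidth ≤ 1, hence tw(G) ≥ 2. Therefore the treewidth is 2.

2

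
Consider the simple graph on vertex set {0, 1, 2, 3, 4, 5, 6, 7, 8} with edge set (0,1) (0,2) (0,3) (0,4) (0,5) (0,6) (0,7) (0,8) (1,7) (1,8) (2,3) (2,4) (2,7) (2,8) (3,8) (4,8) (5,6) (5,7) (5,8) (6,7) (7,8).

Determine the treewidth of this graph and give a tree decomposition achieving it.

Treewidth 3.
Bags: B1 = {0, 1, 7, 8}  B2 = {0, 5, 7, 8}  B3 = {0, 2, 7, 8}  B4 = {0, 2, 3, 8}  B5 = {0, 2, 4, 8}  B6 = {0, 5, 6, 7}
Tree: B1–B2, B2–B3, B3–B4, B4–B5, B2–B6

The largest bag has 4 vertices, giving width 3; this decomposition certifies tw(G) ≤ 3. On the other hand G contains the 4-clique {0, 1, 7, 8}. A clique must lie in a single bag of any decomposition, so no decomposition can have width below 3. Hence tw(G) = 3 exactly.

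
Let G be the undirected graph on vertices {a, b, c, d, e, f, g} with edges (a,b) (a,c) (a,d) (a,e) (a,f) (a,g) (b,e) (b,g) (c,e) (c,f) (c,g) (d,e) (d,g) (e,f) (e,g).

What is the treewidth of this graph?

3

A width-3 tree decomposition is:
Bags: B1 = {a, d, e, g}  B2 = {a, b, e, g}  B3 = {a, c, e, g}  B4 = {a, c, e, f}
Tree: B1–B2, B2–B3, B3–B4
The largest bag has 4 vertices, giving width 3; this decomposition certifies tw(G) ≤ 3. Conversely, {a, d, e, g} is a clique of size 4, and the vertices of any clique must share a bag in every tree decomposition; so some bag has ≥ 4 vertices and tw(G) ≥ 3. Combining the bounds, tw(G) = 3.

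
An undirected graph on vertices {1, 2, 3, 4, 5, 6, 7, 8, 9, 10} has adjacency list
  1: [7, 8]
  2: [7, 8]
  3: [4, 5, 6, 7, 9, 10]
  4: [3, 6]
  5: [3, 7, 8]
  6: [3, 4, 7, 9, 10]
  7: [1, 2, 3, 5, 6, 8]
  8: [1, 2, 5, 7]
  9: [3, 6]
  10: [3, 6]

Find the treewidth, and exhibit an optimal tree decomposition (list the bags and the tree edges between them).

Every bag has size at most 3, so the width is 3 − 1 = 2 and tw(G) ≤ 2. Conversely, {1, 7, 8} is a clique of size 3, and the vertices of any clique must share a bag in every tree decomposition; so some bag has ≥ 3 vertices and tw(G) ≥ 2. Combining the bounds, tw(G) = 2.

Treewidth 2.
One optimal decomposition is:
Bags: B1 = {3, 6, 7}  B2 = {3, 6, 9}  B3 = {3, 5, 7}  B4 = {3, 6, 10}  B5 = {3, 4, 6}  B6 = {5, 7, 8}  B7 = {2, 7, 8}  B8 = {1, 7, 8}
Tree: B1–B2, B1–B3, B2–B4, B4–B5, B3–B6, B6–B7, B6–B8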